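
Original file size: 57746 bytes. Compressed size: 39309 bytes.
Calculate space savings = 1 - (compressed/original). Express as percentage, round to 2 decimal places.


ratio = compressed/original = 39309/57746 = 0.680722
savings = 1 - ratio = 1 - 0.680722 = 0.319278
as a percentage: 0.319278 * 100 = 31.93%

Space savings = 1 - 39309/57746 = 31.93%


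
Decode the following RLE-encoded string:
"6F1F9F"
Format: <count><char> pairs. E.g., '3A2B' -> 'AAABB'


Expanding each <count><char> pair:
  6F -> 'FFFFFF'
  1F -> 'F'
  9F -> 'FFFFFFFFF'

Decoded = FFFFFFFFFFFFFFFF


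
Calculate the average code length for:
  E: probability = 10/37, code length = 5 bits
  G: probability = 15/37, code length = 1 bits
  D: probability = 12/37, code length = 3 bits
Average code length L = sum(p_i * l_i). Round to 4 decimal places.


Weighted contributions p_i * l_i:
  E: (10/37) * 5 = 50/37
  G: (15/37) * 1 = 15/37
  D: (12/37) * 3 = 36/37
Sum = (50 + 15 + 36)/37 = 101/37

L = 101/37 = 2.7297 bits/symbol


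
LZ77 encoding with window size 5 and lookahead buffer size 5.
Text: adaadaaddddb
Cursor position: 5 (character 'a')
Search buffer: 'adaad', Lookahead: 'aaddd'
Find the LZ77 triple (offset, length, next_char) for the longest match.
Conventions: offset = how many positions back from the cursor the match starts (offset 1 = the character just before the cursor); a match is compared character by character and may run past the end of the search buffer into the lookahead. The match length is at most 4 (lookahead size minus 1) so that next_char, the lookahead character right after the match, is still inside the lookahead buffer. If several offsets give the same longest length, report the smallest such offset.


Try each offset into the search buffer:
  offset=1 (pos 4, char 'd'): match length 0
  offset=2 (pos 3, char 'a'): match length 1
  offset=3 (pos 2, char 'a'): match length 3
  offset=4 (pos 1, char 'd'): match length 0
  offset=5 (pos 0, char 'a'): match length 1
Longest match has length 3 at offset 3.
next_char = character at position 5 + 3 = 8 -> 'd'

Best match: offset=3, length=3 (matching 'aad' starting at position 2)
LZ77 triple: (3, 3, 'd')


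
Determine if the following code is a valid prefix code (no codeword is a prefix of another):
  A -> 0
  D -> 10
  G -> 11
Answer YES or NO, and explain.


Checking each pair (does one codeword prefix another?):
  A='0' vs D='10': no prefix
  A='0' vs G='11': no prefix
  D='10' vs A='0': no prefix
  D='10' vs G='11': no prefix
  G='11' vs A='0': no prefix
  G='11' vs D='10': no prefix
No violation found over all pairs.

YES -- this is a valid prefix code. No codeword is a prefix of any other codeword.


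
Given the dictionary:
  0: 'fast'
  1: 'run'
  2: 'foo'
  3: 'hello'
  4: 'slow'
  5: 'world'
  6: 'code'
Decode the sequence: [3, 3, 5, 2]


Look up each index in the dictionary:
  3 -> 'hello'
  3 -> 'hello'
  5 -> 'world'
  2 -> 'foo'

Decoded: "hello hello world foo"


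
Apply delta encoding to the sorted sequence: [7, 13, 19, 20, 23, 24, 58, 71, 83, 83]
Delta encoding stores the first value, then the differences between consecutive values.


First value: 7
Deltas:
  13 - 7 = 6
  19 - 13 = 6
  20 - 19 = 1
  23 - 20 = 3
  24 - 23 = 1
  58 - 24 = 34
  71 - 58 = 13
  83 - 71 = 12
  83 - 83 = 0


Delta encoded: [7, 6, 6, 1, 3, 1, 34, 13, 12, 0]


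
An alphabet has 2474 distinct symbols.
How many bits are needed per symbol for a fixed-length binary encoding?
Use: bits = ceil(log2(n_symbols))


log2(2474) = 11.2726
Bracket: 2^11 = 2048 < 2474 <= 2^12 = 4096
So ceil(log2(2474)) = 12

bits = ceil(log2(2474)) = ceil(11.2726) = 12 bits


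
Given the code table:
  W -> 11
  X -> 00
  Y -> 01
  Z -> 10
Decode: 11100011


Decoding:
11 -> W
10 -> Z
00 -> X
11 -> W


Result: WZXW


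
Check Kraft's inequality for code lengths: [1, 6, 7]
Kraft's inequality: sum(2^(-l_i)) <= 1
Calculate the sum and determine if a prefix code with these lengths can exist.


Sum = 2^(-1) + 2^(-6) + 2^(-7)
    = 0.5 + 0.015625 + 0.0078125
    = 67/128 = 0.5234375
Since 0.5234375 <= 1, Kraft's inequality IS satisfied.
A prefix code with these lengths CAN exist.

Kraft sum = 0.5234375. Satisfied.


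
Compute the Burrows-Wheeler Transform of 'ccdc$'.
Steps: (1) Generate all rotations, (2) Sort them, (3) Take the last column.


Rotations (sorted):
  0: $ccdc -> last char: c
  1: c$ccd -> last char: d
  2: ccdc$ -> last char: $
  3: cdc$c -> last char: c
  4: dc$cc -> last char: c


BWT = cd$cc


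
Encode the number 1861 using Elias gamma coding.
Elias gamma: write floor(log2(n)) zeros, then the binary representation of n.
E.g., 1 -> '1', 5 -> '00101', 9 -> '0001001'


num_bits = floor(log2(1861)) + 1 = 11
leading_zeros = num_bits - 1 = 10
binary(1861) = 11101000101

Elias gamma(1861) = '0000000000' + '11101000101' = 000000000011101000101 (21 bits)


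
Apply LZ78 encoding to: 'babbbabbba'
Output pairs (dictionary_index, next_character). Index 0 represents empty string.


LZ78 encoding steps:
Dictionary: {0: ''}
Step 1: w='' (idx 0), next='b' -> output (0, 'b'), add 'b' as idx 1
Step 2: w='' (idx 0), next='a' -> output (0, 'a'), add 'a' as idx 2
Step 3: w='b' (idx 1), next='b' -> output (1, 'b'), add 'bb' as idx 3
Step 4: w='b' (idx 1), next='a' -> output (1, 'a'), add 'ba' as idx 4
Step 5: w='bb' (idx 3), next='b' -> output (3, 'b'), add 'bbb' as idx 5
Step 6: w='a' (idx 2), end of input -> output (2, '')


Encoded: [(0, 'b'), (0, 'a'), (1, 'b'), (1, 'a'), (3, 'b'), (2, '')]


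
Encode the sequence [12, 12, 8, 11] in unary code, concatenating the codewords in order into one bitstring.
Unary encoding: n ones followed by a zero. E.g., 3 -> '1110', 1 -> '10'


Encode each number as n ones followed by a terminating 0:
  12 -> 1111111111110 (13 bits)
  12 -> 1111111111110 (13 bits)
  8 -> 111111110 (9 bits)
  11 -> 111111111110 (12 bits)
Total length = 13 + 13 + 9 + 12 = 47 bits.

Unary([12, 12, 8, 11]) = 11111111111101111111111110111111110111111111110 (47 bits)


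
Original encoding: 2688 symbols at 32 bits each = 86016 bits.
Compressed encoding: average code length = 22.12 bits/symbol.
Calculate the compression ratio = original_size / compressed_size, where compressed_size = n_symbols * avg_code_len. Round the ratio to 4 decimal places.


original_size = n_symbols * orig_bits = 2688 * 32 = 86016 bits
compressed_size = n_symbols * avg_code_len = 2688 * 22.12 = 59458.56 bits
ratio = original_size / compressed_size = 86016 / 59458.56 = 1.4467

Compression ratio = 1.4467


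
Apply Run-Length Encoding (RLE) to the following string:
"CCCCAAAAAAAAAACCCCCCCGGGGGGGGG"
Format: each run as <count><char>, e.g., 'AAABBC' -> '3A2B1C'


Scanning runs left to right:
  i=0: run of 'C' x 4 -> '4C'
  i=4: run of 'A' x 10 -> '10A'
  i=14: run of 'C' x 7 -> '7C'
  i=21: run of 'G' x 9 -> '9G'

RLE = 4C10A7C9G


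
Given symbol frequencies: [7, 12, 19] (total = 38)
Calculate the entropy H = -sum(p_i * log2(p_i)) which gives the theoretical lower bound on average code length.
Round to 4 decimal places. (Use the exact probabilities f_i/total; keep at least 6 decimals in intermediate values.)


Per-symbol terms -p_i * log2(p_i) with p_i = f_i/38:
  p = 7/38 = 0.184211: log2(p) = -2.440573, -p*log2(p) = 0.449579
  p = 12/38 = 0.315789: log2(p) = -1.662965, -p*log2(p) = 0.525147
  p = 19/38 = 0.500000: log2(p) = -1.000000, -p*log2(p) = 0.500000
H = 0.449579 + 0.525147 + 0.500000 = 1.474726

H = 1.4747 bits/symbol


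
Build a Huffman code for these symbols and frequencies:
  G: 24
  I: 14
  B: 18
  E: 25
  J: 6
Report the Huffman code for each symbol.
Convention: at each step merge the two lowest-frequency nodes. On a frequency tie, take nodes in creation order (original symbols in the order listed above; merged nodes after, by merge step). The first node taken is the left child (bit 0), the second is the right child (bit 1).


Huffman tree construction:
Step 1: Merge J(6) + I(14) = 20
Step 2: Merge B(18) + (J+I)(20) = 38
Step 3: Merge G(24) + E(25) = 49
Step 4: Merge (B+(J+I))(38) + (G+E)(49) = 87
Read each symbol's code off the tree from the root (left child = 0, right child = 1).

Codes:
  G: 10 (length 2)
  I: 011 (length 3)
  B: 00 (length 2)
  E: 11 (length 2)
  J: 010 (length 3)
Average code length: 194/87 = 2.2299 bits/symbol


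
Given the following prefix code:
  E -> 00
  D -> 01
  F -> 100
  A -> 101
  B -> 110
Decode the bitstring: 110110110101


Decoding step by step:
Bits 110 -> B
Bits 110 -> B
Bits 110 -> B
Bits 101 -> A


Decoded message: BBBA


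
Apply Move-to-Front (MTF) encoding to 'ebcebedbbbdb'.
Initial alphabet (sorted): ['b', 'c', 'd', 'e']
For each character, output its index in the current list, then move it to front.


MTF encoding:
'e': index 3 in ['b', 'c', 'd', 'e'] -> ['e', 'b', 'c', 'd']
'b': index 1 in ['e', 'b', 'c', 'd'] -> ['b', 'e', 'c', 'd']
'c': index 2 in ['b', 'e', 'c', 'd'] -> ['c', 'b', 'e', 'd']
'e': index 2 in ['c', 'b', 'e', 'd'] -> ['e', 'c', 'b', 'd']
'b': index 2 in ['e', 'c', 'b', 'd'] -> ['b', 'e', 'c', 'd']
'e': index 1 in ['b', 'e', 'c', 'd'] -> ['e', 'b', 'c', 'd']
'd': index 3 in ['e', 'b', 'c', 'd'] -> ['d', 'e', 'b', 'c']
'b': index 2 in ['d', 'e', 'b', 'c'] -> ['b', 'd', 'e', 'c']
'b': index 0 in ['b', 'd', 'e', 'c'] -> ['b', 'd', 'e', 'c']
'b': index 0 in ['b', 'd', 'e', 'c'] -> ['b', 'd', 'e', 'c']
'd': index 1 in ['b', 'd', 'e', 'c'] -> ['d', 'b', 'e', 'c']
'b': index 1 in ['d', 'b', 'e', 'c'] -> ['b', 'd', 'e', 'c']


Output: [3, 1, 2, 2, 2, 1, 3, 2, 0, 0, 1, 1]


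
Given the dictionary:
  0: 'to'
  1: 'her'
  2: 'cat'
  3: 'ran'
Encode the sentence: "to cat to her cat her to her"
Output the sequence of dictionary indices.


Look up each word in the dictionary:
  'to' -> 0
  'cat' -> 2
  'to' -> 0
  'her' -> 1
  'cat' -> 2
  'her' -> 1
  'to' -> 0
  'her' -> 1

Encoded: [0, 2, 0, 1, 2, 1, 0, 1]


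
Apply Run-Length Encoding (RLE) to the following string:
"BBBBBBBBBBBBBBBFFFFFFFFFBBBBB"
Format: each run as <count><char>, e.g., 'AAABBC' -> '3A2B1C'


Scanning runs left to right:
  i=0: run of 'B' x 15 -> '15B'
  i=15: run of 'F' x 9 -> '9F'
  i=24: run of 'B' x 5 -> '5B'

RLE = 15B9F5B


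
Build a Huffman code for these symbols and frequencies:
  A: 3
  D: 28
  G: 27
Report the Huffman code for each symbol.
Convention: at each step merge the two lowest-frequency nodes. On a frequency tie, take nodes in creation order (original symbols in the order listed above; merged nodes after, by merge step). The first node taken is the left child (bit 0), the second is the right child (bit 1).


Huffman tree construction:
Step 1: Merge A(3) + G(27) = 30
Step 2: Merge D(28) + (A+G)(30) = 58
Read each symbol's code off the tree from the root (left child = 0, right child = 1).

Codes:
  A: 10 (length 2)
  D: 0 (length 1)
  G: 11 (length 2)
Average code length: 88/58 = 1.5172 bits/symbol


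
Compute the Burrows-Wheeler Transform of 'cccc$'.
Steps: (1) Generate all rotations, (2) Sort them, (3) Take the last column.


Rotations (sorted):
  0: $cccc -> last char: c
  1: c$ccc -> last char: c
  2: cc$cc -> last char: c
  3: ccc$c -> last char: c
  4: cccc$ -> last char: $


BWT = cccc$


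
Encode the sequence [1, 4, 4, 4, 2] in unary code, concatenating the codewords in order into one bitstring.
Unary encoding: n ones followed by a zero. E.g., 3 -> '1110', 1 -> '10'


Encode each number as n ones followed by a terminating 0:
  1 -> 10 (2 bits)
  4 -> 11110 (5 bits)
  4 -> 11110 (5 bits)
  4 -> 11110 (5 bits)
  2 -> 110 (3 bits)
Total length = 2 + 5 + 5 + 5 + 3 = 20 bits.

Unary([1, 4, 4, 4, 2]) = 10111101111011110110 (20 bits)


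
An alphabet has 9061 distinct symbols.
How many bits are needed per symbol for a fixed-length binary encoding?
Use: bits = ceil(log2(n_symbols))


log2(9061) = 13.1455
Bracket: 2^13 = 8192 < 9061 <= 2^14 = 16384
So ceil(log2(9061)) = 14

bits = ceil(log2(9061)) = ceil(13.1455) = 14 bits


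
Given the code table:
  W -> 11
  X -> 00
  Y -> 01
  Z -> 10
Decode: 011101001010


Decoding:
01 -> Y
11 -> W
01 -> Y
00 -> X
10 -> Z
10 -> Z


Result: YWYXZZ


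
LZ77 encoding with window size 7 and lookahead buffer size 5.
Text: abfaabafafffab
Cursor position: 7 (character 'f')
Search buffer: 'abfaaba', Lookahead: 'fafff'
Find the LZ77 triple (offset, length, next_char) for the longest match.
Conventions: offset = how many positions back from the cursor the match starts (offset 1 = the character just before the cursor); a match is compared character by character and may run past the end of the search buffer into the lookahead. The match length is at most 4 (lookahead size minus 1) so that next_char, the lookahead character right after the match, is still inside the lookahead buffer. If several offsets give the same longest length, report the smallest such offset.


Try each offset into the search buffer:
  offset=1 (pos 6, char 'a'): match length 0
  offset=2 (pos 5, char 'b'): match length 0
  offset=3 (pos 4, char 'a'): match length 0
  offset=4 (pos 3, char 'a'): match length 0
  offset=5 (pos 2, char 'f'): match length 2
  offset=6 (pos 1, char 'b'): match length 0
  offset=7 (pos 0, char 'a'): match length 0
Longest match has length 2 at offset 5.
next_char = character at position 7 + 2 = 9 -> 'f'

Best match: offset=5, length=2 (matching 'fa' starting at position 2)
LZ77 triple: (5, 2, 'f')


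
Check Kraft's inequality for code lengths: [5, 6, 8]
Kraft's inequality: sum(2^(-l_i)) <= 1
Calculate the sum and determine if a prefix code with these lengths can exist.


Sum = 2^(-5) + 2^(-6) + 2^(-8)
    = 0.03125 + 0.015625 + 0.00390625
    = 13/256 = 0.05078125
Since 0.05078125 <= 1, Kraft's inequality IS satisfied.
A prefix code with these lengths CAN exist.

Kraft sum = 0.05078125. Satisfied.


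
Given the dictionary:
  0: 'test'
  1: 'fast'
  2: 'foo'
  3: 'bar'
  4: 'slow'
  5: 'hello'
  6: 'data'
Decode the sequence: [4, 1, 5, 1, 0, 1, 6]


Look up each index in the dictionary:
  4 -> 'slow'
  1 -> 'fast'
  5 -> 'hello'
  1 -> 'fast'
  0 -> 'test'
  1 -> 'fast'
  6 -> 'data'

Decoded: "slow fast hello fast test fast data"


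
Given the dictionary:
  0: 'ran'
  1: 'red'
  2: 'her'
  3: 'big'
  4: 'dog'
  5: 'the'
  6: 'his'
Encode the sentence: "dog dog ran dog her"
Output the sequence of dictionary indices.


Look up each word in the dictionary:
  'dog' -> 4
  'dog' -> 4
  'ran' -> 0
  'dog' -> 4
  'her' -> 2

Encoded: [4, 4, 0, 4, 2]


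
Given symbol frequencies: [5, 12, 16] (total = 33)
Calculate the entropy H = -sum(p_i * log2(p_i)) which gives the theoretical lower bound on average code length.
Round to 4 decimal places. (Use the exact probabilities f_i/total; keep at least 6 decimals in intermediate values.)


Per-symbol terms -p_i * log2(p_i) with p_i = f_i/33:
  p = 5/33 = 0.151515: log2(p) = -2.722466, -p*log2(p) = 0.412495
  p = 12/33 = 0.363636: log2(p) = -1.459432, -p*log2(p) = 0.530702
  p = 16/33 = 0.484848: log2(p) = -1.044394, -p*log2(p) = 0.506373
H = 0.412495 + 0.530702 + 0.506373 = 1.449570

H = 1.4496 bits/symbol


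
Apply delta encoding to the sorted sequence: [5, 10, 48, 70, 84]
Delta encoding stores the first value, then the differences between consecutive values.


First value: 5
Deltas:
  10 - 5 = 5
  48 - 10 = 38
  70 - 48 = 22
  84 - 70 = 14


Delta encoded: [5, 5, 38, 22, 14]


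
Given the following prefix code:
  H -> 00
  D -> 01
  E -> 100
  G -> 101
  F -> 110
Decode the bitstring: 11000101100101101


Decoding step by step:
Bits 110 -> F
Bits 00 -> H
Bits 101 -> G
Bits 100 -> E
Bits 101 -> G
Bits 101 -> G


Decoded message: FHGEGG


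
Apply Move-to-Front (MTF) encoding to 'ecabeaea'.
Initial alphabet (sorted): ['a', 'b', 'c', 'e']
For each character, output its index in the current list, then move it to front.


MTF encoding:
'e': index 3 in ['a', 'b', 'c', 'e'] -> ['e', 'a', 'b', 'c']
'c': index 3 in ['e', 'a', 'b', 'c'] -> ['c', 'e', 'a', 'b']
'a': index 2 in ['c', 'e', 'a', 'b'] -> ['a', 'c', 'e', 'b']
'b': index 3 in ['a', 'c', 'e', 'b'] -> ['b', 'a', 'c', 'e']
'e': index 3 in ['b', 'a', 'c', 'e'] -> ['e', 'b', 'a', 'c']
'a': index 2 in ['e', 'b', 'a', 'c'] -> ['a', 'e', 'b', 'c']
'e': index 1 in ['a', 'e', 'b', 'c'] -> ['e', 'a', 'b', 'c']
'a': index 1 in ['e', 'a', 'b', 'c'] -> ['a', 'e', 'b', 'c']


Output: [3, 3, 2, 3, 3, 2, 1, 1]


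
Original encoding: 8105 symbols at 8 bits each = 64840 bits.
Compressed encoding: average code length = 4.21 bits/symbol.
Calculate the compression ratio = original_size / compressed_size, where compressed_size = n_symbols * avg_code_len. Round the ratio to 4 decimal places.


original_size = n_symbols * orig_bits = 8105 * 8 = 64840 bits
compressed_size = n_symbols * avg_code_len = 8105 * 4.21 = 34122.05 bits
ratio = original_size / compressed_size = 64840 / 34122.05 = 1.9002

Compression ratio = 1.9002


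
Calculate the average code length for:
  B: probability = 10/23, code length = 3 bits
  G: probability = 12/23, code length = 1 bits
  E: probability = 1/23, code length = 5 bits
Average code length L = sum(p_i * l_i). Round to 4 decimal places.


Weighted contributions p_i * l_i:
  B: (10/23) * 3 = 30/23
  G: (12/23) * 1 = 12/23
  E: (1/23) * 5 = 5/23
Sum = (30 + 12 + 5)/23 = 47/23

L = 47/23 = 2.0435 bits/symbol


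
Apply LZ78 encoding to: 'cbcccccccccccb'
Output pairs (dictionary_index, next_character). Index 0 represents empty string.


LZ78 encoding steps:
Dictionary: {0: ''}
Step 1: w='' (idx 0), next='c' -> output (0, 'c'), add 'c' as idx 1
Step 2: w='' (idx 0), next='b' -> output (0, 'b'), add 'b' as idx 2
Step 3: w='c' (idx 1), next='c' -> output (1, 'c'), add 'cc' as idx 3
Step 4: w='cc' (idx 3), next='c' -> output (3, 'c'), add 'ccc' as idx 4
Step 5: w='ccc' (idx 4), next='c' -> output (4, 'c'), add 'cccc' as idx 5
Step 6: w='cc' (idx 3), next='b' -> output (3, 'b'), add 'ccb' as idx 6


Encoded: [(0, 'c'), (0, 'b'), (1, 'c'), (3, 'c'), (4, 'c'), (3, 'b')]


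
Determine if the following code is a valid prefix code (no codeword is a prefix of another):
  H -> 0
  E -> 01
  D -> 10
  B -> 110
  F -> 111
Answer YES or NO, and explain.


Checking each pair (does one codeword prefix another?):
  H='0' vs E='01': prefix -- VIOLATION

NO -- this is NOT a valid prefix code. H (0) is a prefix of E (01).


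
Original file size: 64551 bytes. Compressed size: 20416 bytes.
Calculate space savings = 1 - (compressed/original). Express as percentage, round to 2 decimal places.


ratio = compressed/original = 20416/64551 = 0.316277
savings = 1 - ratio = 1 - 0.316277 = 0.683723
as a percentage: 0.683723 * 100 = 68.37%

Space savings = 1 - 20416/64551 = 68.37%


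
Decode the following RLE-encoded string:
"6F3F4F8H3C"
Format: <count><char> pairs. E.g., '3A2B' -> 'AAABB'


Expanding each <count><char> pair:
  6F -> 'FFFFFF'
  3F -> 'FFF'
  4F -> 'FFFF'
  8H -> 'HHHHHHHH'
  3C -> 'CCC'

Decoded = FFFFFFFFFFFFFHHHHHHHHCCC


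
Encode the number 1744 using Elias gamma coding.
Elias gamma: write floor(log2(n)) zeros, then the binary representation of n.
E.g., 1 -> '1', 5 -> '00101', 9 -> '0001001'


num_bits = floor(log2(1744)) + 1 = 11
leading_zeros = num_bits - 1 = 10
binary(1744) = 11011010000

Elias gamma(1744) = '0000000000' + '11011010000' = 000000000011011010000 (21 bits)


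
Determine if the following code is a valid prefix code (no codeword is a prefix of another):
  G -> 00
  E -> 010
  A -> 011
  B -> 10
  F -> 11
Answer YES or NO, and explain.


Checking each pair (does one codeword prefix another?):
  G='00' vs E='010': no prefix
  G='00' vs A='011': no prefix
  G='00' vs B='10': no prefix
  G='00' vs F='11': no prefix
  E='010' vs G='00': no prefix
  E='010' vs A='011': no prefix
  E='010' vs B='10': no prefix
  E='010' vs F='11': no prefix
  A='011' vs G='00': no prefix
  A='011' vs E='010': no prefix
  A='011' vs B='10': no prefix
  A='011' vs F='11': no prefix
  B='10' vs G='00': no prefix
  B='10' vs E='010': no prefix
  B='10' vs A='011': no prefix
  B='10' vs F='11': no prefix
  F='11' vs G='00': no prefix
  F='11' vs E='010': no prefix
  F='11' vs A='011': no prefix
  F='11' vs B='10': no prefix
No violation found over all pairs.

YES -- this is a valid prefix code. No codeword is a prefix of any other codeword.


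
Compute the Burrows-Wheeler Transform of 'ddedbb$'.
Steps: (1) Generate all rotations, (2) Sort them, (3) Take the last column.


Rotations (sorted):
  0: $ddedbb -> last char: b
  1: b$ddedb -> last char: b
  2: bb$dded -> last char: d
  3: dbb$dde -> last char: e
  4: ddedbb$ -> last char: $
  5: dedbb$d -> last char: d
  6: edbb$dd -> last char: d


BWT = bbde$dd


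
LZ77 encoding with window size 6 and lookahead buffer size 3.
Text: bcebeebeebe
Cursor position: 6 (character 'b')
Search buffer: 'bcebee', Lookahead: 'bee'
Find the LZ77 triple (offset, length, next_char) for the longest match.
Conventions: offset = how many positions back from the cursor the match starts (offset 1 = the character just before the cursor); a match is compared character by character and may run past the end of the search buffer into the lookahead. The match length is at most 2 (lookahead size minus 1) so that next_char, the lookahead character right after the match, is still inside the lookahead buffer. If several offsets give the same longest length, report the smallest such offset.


Try each offset into the search buffer:
  offset=1 (pos 5, char 'e'): match length 0
  offset=2 (pos 4, char 'e'): match length 0
  offset=3 (pos 3, char 'b'): match length 2
  offset=4 (pos 2, char 'e'): match length 0
  offset=5 (pos 1, char 'c'): match length 0
  offset=6 (pos 0, char 'b'): match length 1
Longest match has length 2 at offset 3.
next_char = character at position 6 + 2 = 8 -> 'e'

Best match: offset=3, length=2 (matching 'be' starting at position 3)
LZ77 triple: (3, 2, 'e')


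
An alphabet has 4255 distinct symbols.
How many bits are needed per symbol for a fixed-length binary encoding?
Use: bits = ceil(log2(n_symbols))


log2(4255) = 12.0549
Bracket: 2^12 = 4096 < 4255 <= 2^13 = 8192
So ceil(log2(4255)) = 13

bits = ceil(log2(4255)) = ceil(12.0549) = 13 bits


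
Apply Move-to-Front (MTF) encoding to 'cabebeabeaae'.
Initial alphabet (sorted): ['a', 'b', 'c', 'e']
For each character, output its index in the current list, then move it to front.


MTF encoding:
'c': index 2 in ['a', 'b', 'c', 'e'] -> ['c', 'a', 'b', 'e']
'a': index 1 in ['c', 'a', 'b', 'e'] -> ['a', 'c', 'b', 'e']
'b': index 2 in ['a', 'c', 'b', 'e'] -> ['b', 'a', 'c', 'e']
'e': index 3 in ['b', 'a', 'c', 'e'] -> ['e', 'b', 'a', 'c']
'b': index 1 in ['e', 'b', 'a', 'c'] -> ['b', 'e', 'a', 'c']
'e': index 1 in ['b', 'e', 'a', 'c'] -> ['e', 'b', 'a', 'c']
'a': index 2 in ['e', 'b', 'a', 'c'] -> ['a', 'e', 'b', 'c']
'b': index 2 in ['a', 'e', 'b', 'c'] -> ['b', 'a', 'e', 'c']
'e': index 2 in ['b', 'a', 'e', 'c'] -> ['e', 'b', 'a', 'c']
'a': index 2 in ['e', 'b', 'a', 'c'] -> ['a', 'e', 'b', 'c']
'a': index 0 in ['a', 'e', 'b', 'c'] -> ['a', 'e', 'b', 'c']
'e': index 1 in ['a', 'e', 'b', 'c'] -> ['e', 'a', 'b', 'c']


Output: [2, 1, 2, 3, 1, 1, 2, 2, 2, 2, 0, 1]


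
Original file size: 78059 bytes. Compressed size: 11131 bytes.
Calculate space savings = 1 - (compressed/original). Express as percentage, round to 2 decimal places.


ratio = compressed/original = 11131/78059 = 0.142597
savings = 1 - ratio = 1 - 0.142597 = 0.857403
as a percentage: 0.857403 * 100 = 85.74%

Space savings = 1 - 11131/78059 = 85.74%


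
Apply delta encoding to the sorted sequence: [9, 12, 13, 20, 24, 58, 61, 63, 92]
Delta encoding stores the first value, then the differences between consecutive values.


First value: 9
Deltas:
  12 - 9 = 3
  13 - 12 = 1
  20 - 13 = 7
  24 - 20 = 4
  58 - 24 = 34
  61 - 58 = 3
  63 - 61 = 2
  92 - 63 = 29


Delta encoded: [9, 3, 1, 7, 4, 34, 3, 2, 29]


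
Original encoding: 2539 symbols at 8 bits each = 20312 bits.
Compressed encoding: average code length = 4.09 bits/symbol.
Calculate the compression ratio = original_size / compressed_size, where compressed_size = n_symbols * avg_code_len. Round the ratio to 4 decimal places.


original_size = n_symbols * orig_bits = 2539 * 8 = 20312 bits
compressed_size = n_symbols * avg_code_len = 2539 * 4.09 = 10384.51 bits
ratio = original_size / compressed_size = 20312 / 10384.51 = 1.956

Compression ratio = 1.956


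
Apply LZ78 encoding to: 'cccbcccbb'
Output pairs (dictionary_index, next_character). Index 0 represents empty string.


LZ78 encoding steps:
Dictionary: {0: ''}
Step 1: w='' (idx 0), next='c' -> output (0, 'c'), add 'c' as idx 1
Step 2: w='c' (idx 1), next='c' -> output (1, 'c'), add 'cc' as idx 2
Step 3: w='' (idx 0), next='b' -> output (0, 'b'), add 'b' as idx 3
Step 4: w='cc' (idx 2), next='c' -> output (2, 'c'), add 'ccc' as idx 4
Step 5: w='b' (idx 3), next='b' -> output (3, 'b'), add 'bb' as idx 5


Encoded: [(0, 'c'), (1, 'c'), (0, 'b'), (2, 'c'), (3, 'b')]


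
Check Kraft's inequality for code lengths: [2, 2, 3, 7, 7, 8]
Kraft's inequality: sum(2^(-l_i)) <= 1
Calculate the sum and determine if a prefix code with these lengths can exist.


Sum = 2^(-2) + 2^(-2) + 2^(-3) + 2^(-7) + 2^(-7) + 2^(-8)
    = 0.25 + 0.25 + 0.125 + 0.0078125 + 0.0078125 + 0.00390625
    = 165/256 = 0.64453125
Since 0.64453125 <= 1, Kraft's inequality IS satisfied.
A prefix code with these lengths CAN exist.

Kraft sum = 0.64453125. Satisfied.


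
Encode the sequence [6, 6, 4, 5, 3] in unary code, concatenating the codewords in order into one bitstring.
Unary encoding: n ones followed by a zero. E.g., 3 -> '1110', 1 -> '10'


Encode each number as n ones followed by a terminating 0:
  6 -> 1111110 (7 bits)
  6 -> 1111110 (7 bits)
  4 -> 11110 (5 bits)
  5 -> 111110 (6 bits)
  3 -> 1110 (4 bits)
Total length = 7 + 7 + 5 + 6 + 4 = 29 bits.

Unary([6, 6, 4, 5, 3]) = 11111101111110111101111101110 (29 bits)


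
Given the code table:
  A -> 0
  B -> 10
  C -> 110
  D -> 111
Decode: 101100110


Decoding:
10 -> B
110 -> C
0 -> A
110 -> C


Result: BCAC


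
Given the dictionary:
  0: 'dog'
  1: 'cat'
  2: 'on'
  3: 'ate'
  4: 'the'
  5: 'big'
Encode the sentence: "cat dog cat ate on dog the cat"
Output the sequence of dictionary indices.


Look up each word in the dictionary:
  'cat' -> 1
  'dog' -> 0
  'cat' -> 1
  'ate' -> 3
  'on' -> 2
  'dog' -> 0
  'the' -> 4
  'cat' -> 1

Encoded: [1, 0, 1, 3, 2, 0, 4, 1]


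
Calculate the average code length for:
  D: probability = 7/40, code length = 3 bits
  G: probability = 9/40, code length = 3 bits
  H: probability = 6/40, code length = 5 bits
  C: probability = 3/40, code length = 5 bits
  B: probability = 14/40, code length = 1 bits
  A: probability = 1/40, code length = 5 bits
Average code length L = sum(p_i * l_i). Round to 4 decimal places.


Weighted contributions p_i * l_i:
  D: (7/40) * 3 = 21/40
  G: (9/40) * 3 = 27/40
  H: (6/40) * 5 = 30/40
  C: (3/40) * 5 = 15/40
  B: (14/40) * 1 = 14/40
  A: (1/40) * 5 = 5/40
Sum = (21 + 27 + 30 + 15 + 14 + 5)/40 = 112/40

L = 112/40 = 2.8000 bits/symbol


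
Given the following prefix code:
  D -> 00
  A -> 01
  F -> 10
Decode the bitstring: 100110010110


Decoding step by step:
Bits 10 -> F
Bits 01 -> A
Bits 10 -> F
Bits 01 -> A
Bits 01 -> A
Bits 10 -> F


Decoded message: FAFAAF


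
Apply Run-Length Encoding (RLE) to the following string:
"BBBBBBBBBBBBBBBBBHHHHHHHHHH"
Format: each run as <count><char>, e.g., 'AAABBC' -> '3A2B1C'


Scanning runs left to right:
  i=0: run of 'B' x 17 -> '17B'
  i=17: run of 'H' x 10 -> '10H'

RLE = 17B10H


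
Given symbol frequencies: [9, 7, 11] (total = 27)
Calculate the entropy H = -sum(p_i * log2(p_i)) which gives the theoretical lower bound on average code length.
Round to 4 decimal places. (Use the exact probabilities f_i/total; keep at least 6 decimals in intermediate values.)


Per-symbol terms -p_i * log2(p_i) with p_i = f_i/27:
  p = 9/27 = 0.333333: log2(p) = -1.584963, -p*log2(p) = 0.528321
  p = 7/27 = 0.259259: log2(p) = -1.947533, -p*log2(p) = 0.504916
  p = 11/27 = 0.407407: log2(p) = -1.295456, -p*log2(p) = 0.527778
H = 0.528321 + 0.504916 + 0.527778 = 1.561015

H = 1.561 bits/symbol


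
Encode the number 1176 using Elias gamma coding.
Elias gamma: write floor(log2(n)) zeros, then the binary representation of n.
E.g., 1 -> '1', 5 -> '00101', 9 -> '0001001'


num_bits = floor(log2(1176)) + 1 = 11
leading_zeros = num_bits - 1 = 10
binary(1176) = 10010011000

Elias gamma(1176) = '0000000000' + '10010011000' = 000000000010010011000 (21 bits)


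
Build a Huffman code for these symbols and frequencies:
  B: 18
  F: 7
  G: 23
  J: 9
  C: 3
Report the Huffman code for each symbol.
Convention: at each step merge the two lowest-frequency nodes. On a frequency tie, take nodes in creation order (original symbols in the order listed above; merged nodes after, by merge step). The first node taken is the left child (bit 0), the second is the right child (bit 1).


Huffman tree construction:
Step 1: Merge C(3) + F(7) = 10
Step 2: Merge J(9) + (C+F)(10) = 19
Step 3: Merge B(18) + (J+(C+F))(19) = 37
Step 4: Merge G(23) + (B+(J+(C+F)))(37) = 60
Read each symbol's code off the tree from the root (left child = 0, right child = 1).

Codes:
  B: 10 (length 2)
  F: 1111 (length 4)
  G: 0 (length 1)
  J: 110 (length 3)
  C: 1110 (length 4)
Average code length: 126/60 = 2.1000 bits/symbol


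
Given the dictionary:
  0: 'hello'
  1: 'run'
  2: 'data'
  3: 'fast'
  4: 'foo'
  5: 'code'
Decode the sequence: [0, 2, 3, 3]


Look up each index in the dictionary:
  0 -> 'hello'
  2 -> 'data'
  3 -> 'fast'
  3 -> 'fast'

Decoded: "hello data fast fast"


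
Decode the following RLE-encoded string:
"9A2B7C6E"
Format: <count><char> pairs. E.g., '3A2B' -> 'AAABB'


Expanding each <count><char> pair:
  9A -> 'AAAAAAAAA'
  2B -> 'BB'
  7C -> 'CCCCCCC'
  6E -> 'EEEEEE'

Decoded = AAAAAAAAABBCCCCCCCEEEEEE


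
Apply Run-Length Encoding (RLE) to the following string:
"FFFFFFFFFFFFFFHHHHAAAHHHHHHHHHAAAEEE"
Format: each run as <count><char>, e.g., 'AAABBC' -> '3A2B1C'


Scanning runs left to right:
  i=0: run of 'F' x 14 -> '14F'
  i=14: run of 'H' x 4 -> '4H'
  i=18: run of 'A' x 3 -> '3A'
  i=21: run of 'H' x 9 -> '9H'
  i=30: run of 'A' x 3 -> '3A'
  i=33: run of 'E' x 3 -> '3E'

RLE = 14F4H3A9H3A3E


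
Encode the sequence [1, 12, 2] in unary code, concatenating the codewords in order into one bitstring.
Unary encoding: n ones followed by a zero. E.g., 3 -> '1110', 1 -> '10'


Encode each number as n ones followed by a terminating 0:
  1 -> 10 (2 bits)
  12 -> 1111111111110 (13 bits)
  2 -> 110 (3 bits)
Total length = 2 + 13 + 3 = 18 bits.

Unary([1, 12, 2]) = 101111111111110110 (18 bits)


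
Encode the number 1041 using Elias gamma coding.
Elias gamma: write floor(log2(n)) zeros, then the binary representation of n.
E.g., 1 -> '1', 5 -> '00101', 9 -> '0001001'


num_bits = floor(log2(1041)) + 1 = 11
leading_zeros = num_bits - 1 = 10
binary(1041) = 10000010001

Elias gamma(1041) = '0000000000' + '10000010001' = 000000000010000010001 (21 bits)


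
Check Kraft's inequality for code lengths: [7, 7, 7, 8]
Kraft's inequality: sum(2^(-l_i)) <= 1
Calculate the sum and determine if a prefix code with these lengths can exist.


Sum = 2^(-7) + 2^(-7) + 2^(-7) + 2^(-8)
    = 0.0078125 + 0.0078125 + 0.0078125 + 0.00390625
    = 7/256 = 0.02734375
Since 0.02734375 <= 1, Kraft's inequality IS satisfied.
A prefix code with these lengths CAN exist.

Kraft sum = 0.02734375. Satisfied.


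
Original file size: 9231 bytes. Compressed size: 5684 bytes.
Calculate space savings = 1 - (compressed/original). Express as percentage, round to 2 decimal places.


ratio = compressed/original = 5684/9231 = 0.615751
savings = 1 - ratio = 1 - 0.615751 = 0.384249
as a percentage: 0.384249 * 100 = 38.42%

Space savings = 1 - 5684/9231 = 38.42%


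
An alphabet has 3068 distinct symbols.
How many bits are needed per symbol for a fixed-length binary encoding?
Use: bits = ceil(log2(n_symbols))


log2(3068) = 11.5831
Bracket: 2^11 = 2048 < 3068 <= 2^12 = 4096
So ceil(log2(3068)) = 12

bits = ceil(log2(3068)) = ceil(11.5831) = 12 bits


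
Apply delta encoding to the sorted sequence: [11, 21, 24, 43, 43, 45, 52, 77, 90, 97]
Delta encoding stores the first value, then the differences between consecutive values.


First value: 11
Deltas:
  21 - 11 = 10
  24 - 21 = 3
  43 - 24 = 19
  43 - 43 = 0
  45 - 43 = 2
  52 - 45 = 7
  77 - 52 = 25
  90 - 77 = 13
  97 - 90 = 7


Delta encoded: [11, 10, 3, 19, 0, 2, 7, 25, 13, 7]


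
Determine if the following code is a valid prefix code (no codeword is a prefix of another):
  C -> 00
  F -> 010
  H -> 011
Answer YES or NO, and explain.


Checking each pair (does one codeword prefix another?):
  C='00' vs F='010': no prefix
  C='00' vs H='011': no prefix
  F='010' vs C='00': no prefix
  F='010' vs H='011': no prefix
  H='011' vs C='00': no prefix
  H='011' vs F='010': no prefix
No violation found over all pairs.

YES -- this is a valid prefix code. No codeword is a prefix of any other codeword.


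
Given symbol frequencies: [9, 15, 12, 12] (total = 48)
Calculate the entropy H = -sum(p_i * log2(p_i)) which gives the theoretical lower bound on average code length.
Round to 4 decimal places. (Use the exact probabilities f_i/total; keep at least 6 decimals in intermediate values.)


Per-symbol terms -p_i * log2(p_i) with p_i = f_i/48:
  p = 9/48 = 0.187500: log2(p) = -2.415037, -p*log2(p) = 0.452820
  p = 15/48 = 0.312500: log2(p) = -1.678072, -p*log2(p) = 0.524397
  p = 12/48 = 0.250000: log2(p) = -2.000000, -p*log2(p) = 0.500000
  p = 12/48 = 0.250000: log2(p) = -2.000000, -p*log2(p) = 0.500000
H = 0.452820 + 0.524397 + 0.500000 + 0.500000 = 1.977217

H = 1.9772 bits/symbol


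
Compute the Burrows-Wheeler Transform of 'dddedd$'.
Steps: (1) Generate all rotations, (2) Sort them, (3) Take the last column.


Rotations (sorted):
  0: $dddedd -> last char: d
  1: d$ddded -> last char: d
  2: dd$ddde -> last char: e
  3: dddedd$ -> last char: $
  4: ddedd$d -> last char: d
  5: dedd$dd -> last char: d
  6: edd$ddd -> last char: d


BWT = dde$ddd


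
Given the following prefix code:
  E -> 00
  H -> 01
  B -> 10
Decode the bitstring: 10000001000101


Decoding step by step:
Bits 10 -> B
Bits 00 -> E
Bits 00 -> E
Bits 01 -> H
Bits 00 -> E
Bits 01 -> H
Bits 01 -> H


Decoded message: BEEHEHH


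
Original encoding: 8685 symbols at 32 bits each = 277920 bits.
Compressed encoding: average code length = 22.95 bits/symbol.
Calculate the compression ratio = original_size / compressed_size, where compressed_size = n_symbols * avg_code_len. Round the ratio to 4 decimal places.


original_size = n_symbols * orig_bits = 8685 * 32 = 277920 bits
compressed_size = n_symbols * avg_code_len = 8685 * 22.95 = 199320.75 bits
ratio = original_size / compressed_size = 277920 / 199320.75 = 1.3943

Compression ratio = 1.3943


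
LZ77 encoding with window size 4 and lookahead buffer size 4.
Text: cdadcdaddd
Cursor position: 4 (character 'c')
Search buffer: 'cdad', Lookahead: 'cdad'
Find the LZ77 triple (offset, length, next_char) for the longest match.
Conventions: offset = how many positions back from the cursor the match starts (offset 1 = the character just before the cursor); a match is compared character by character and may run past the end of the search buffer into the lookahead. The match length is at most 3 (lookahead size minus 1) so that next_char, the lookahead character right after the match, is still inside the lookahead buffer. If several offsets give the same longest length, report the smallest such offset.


Try each offset into the search buffer:
  offset=1 (pos 3, char 'd'): match length 0
  offset=2 (pos 2, char 'a'): match length 0
  offset=3 (pos 1, char 'd'): match length 0
  offset=4 (pos 0, char 'c'): match length 3
Longest match has length 3 at offset 4.
next_char = character at position 4 + 3 = 7 -> 'd'

Best match: offset=4, length=3 (matching 'cda' starting at position 0)
LZ77 triple: (4, 3, 'd')


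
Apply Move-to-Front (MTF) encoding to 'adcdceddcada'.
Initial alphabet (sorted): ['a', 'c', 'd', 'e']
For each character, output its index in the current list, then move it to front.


MTF encoding:
'a': index 0 in ['a', 'c', 'd', 'e'] -> ['a', 'c', 'd', 'e']
'd': index 2 in ['a', 'c', 'd', 'e'] -> ['d', 'a', 'c', 'e']
'c': index 2 in ['d', 'a', 'c', 'e'] -> ['c', 'd', 'a', 'e']
'd': index 1 in ['c', 'd', 'a', 'e'] -> ['d', 'c', 'a', 'e']
'c': index 1 in ['d', 'c', 'a', 'e'] -> ['c', 'd', 'a', 'e']
'e': index 3 in ['c', 'd', 'a', 'e'] -> ['e', 'c', 'd', 'a']
'd': index 2 in ['e', 'c', 'd', 'a'] -> ['d', 'e', 'c', 'a']
'd': index 0 in ['d', 'e', 'c', 'a'] -> ['d', 'e', 'c', 'a']
'c': index 2 in ['d', 'e', 'c', 'a'] -> ['c', 'd', 'e', 'a']
'a': index 3 in ['c', 'd', 'e', 'a'] -> ['a', 'c', 'd', 'e']
'd': index 2 in ['a', 'c', 'd', 'e'] -> ['d', 'a', 'c', 'e']
'a': index 1 in ['d', 'a', 'c', 'e'] -> ['a', 'd', 'c', 'e']


Output: [0, 2, 2, 1, 1, 3, 2, 0, 2, 3, 2, 1]


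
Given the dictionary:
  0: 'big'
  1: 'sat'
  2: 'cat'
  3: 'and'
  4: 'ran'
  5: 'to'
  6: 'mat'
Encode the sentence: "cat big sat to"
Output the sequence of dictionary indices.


Look up each word in the dictionary:
  'cat' -> 2
  'big' -> 0
  'sat' -> 1
  'to' -> 5

Encoded: [2, 0, 1, 5]


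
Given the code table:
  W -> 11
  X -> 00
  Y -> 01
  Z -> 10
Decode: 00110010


Decoding:
00 -> X
11 -> W
00 -> X
10 -> Z


Result: XWXZ


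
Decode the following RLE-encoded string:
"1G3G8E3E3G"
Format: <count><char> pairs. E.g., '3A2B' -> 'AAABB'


Expanding each <count><char> pair:
  1G -> 'G'
  3G -> 'GGG'
  8E -> 'EEEEEEEE'
  3E -> 'EEE'
  3G -> 'GGG'

Decoded = GGGGEEEEEEEEEEEGGG


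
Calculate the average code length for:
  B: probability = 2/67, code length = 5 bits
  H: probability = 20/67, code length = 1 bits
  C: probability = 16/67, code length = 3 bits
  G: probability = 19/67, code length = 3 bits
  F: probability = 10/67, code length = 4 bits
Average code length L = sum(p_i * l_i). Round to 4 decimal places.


Weighted contributions p_i * l_i:
  B: (2/67) * 5 = 10/67
  H: (20/67) * 1 = 20/67
  C: (16/67) * 3 = 48/67
  G: (19/67) * 3 = 57/67
  F: (10/67) * 4 = 40/67
Sum = (10 + 20 + 48 + 57 + 40)/67 = 175/67

L = 175/67 = 2.6119 bits/symbol


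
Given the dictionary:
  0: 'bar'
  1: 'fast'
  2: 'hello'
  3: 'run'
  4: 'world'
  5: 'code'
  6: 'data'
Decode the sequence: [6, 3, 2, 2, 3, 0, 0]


Look up each index in the dictionary:
  6 -> 'data'
  3 -> 'run'
  2 -> 'hello'
  2 -> 'hello'
  3 -> 'run'
  0 -> 'bar'
  0 -> 'bar'

Decoded: "data run hello hello run bar bar"


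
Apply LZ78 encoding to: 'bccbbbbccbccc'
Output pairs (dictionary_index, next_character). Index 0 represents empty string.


LZ78 encoding steps:
Dictionary: {0: ''}
Step 1: w='' (idx 0), next='b' -> output (0, 'b'), add 'b' as idx 1
Step 2: w='' (idx 0), next='c' -> output (0, 'c'), add 'c' as idx 2
Step 3: w='c' (idx 2), next='b' -> output (2, 'b'), add 'cb' as idx 3
Step 4: w='b' (idx 1), next='b' -> output (1, 'b'), add 'bb' as idx 4
Step 5: w='b' (idx 1), next='c' -> output (1, 'c'), add 'bc' as idx 5
Step 6: w='cb' (idx 3), next='c' -> output (3, 'c'), add 'cbc' as idx 6
Step 7: w='c' (idx 2), next='c' -> output (2, 'c'), add 'cc' as idx 7


Encoded: [(0, 'b'), (0, 'c'), (2, 'b'), (1, 'b'), (1, 'c'), (3, 'c'), (2, 'c')]


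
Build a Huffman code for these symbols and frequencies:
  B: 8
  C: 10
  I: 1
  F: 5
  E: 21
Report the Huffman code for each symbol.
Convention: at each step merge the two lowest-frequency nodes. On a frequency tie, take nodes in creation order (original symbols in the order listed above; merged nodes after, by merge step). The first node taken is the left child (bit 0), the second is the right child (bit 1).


Huffman tree construction:
Step 1: Merge I(1) + F(5) = 6
Step 2: Merge (I+F)(6) + B(8) = 14
Step 3: Merge C(10) + ((I+F)+B)(14) = 24
Step 4: Merge E(21) + (C+((I+F)+B))(24) = 45
Read each symbol's code off the tree from the root (left child = 0, right child = 1).

Codes:
  B: 111 (length 3)
  C: 10 (length 2)
  I: 1100 (length 4)
  F: 1101 (length 4)
  E: 0 (length 1)
Average code length: 89/45 = 1.9778 bits/symbol
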